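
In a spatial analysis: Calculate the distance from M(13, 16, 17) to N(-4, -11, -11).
d = √[(-17)² + (-27)² + (-28)²] = √1802 = 42.45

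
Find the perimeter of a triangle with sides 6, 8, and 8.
Perimeter = sum of all sides
Perimeter = 6 + 8 + 8
Perimeter = 22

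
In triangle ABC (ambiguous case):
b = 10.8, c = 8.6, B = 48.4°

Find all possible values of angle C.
sin(C)/c = sin(B)/b  →  sin(C) = c·sin(B)/b = 8.6·sin(48.4°)/10.8 = 0.595469
C₁ = arcsin(0.595469) = 36.55°,  C₂ = 180° - C₁ = 143.45°
Check C₂: A = 180° - 48.4° - 143.45° = -11.85° ≤ 0, rejected
C = 36.55° (one solution)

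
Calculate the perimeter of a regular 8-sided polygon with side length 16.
Perimeter = number of sides * side length
Perimeter = 8 * 16
Perimeter = 128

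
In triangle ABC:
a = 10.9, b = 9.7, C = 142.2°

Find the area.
Using A = ½ab·sin(C):
A = ½·10.9·9.7·sin(142.2°) = ½·105.73·0.612907 = 32.4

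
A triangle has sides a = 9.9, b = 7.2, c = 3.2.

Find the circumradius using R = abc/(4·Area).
s = (a+b+c)/2 = 10.15
Area = √(s(s-a)(s-b)(s-c)) = √(10.15·0.25·2.95·6.95) = 7.21284
R = abc/(4·Area) = (9.9·7.2·3.2)/(4·7.21284) = 228.096/28.85136 = 7.906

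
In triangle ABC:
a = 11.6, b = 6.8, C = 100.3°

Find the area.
Using A = ½ab·sin(C):
A = ½·11.6·6.8·sin(100.3°) = ½·78.88·0.983885 = 38.8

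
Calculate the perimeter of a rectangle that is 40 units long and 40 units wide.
Perimeter = 2 * (length + width)
Perimeter = 2 * (40 + 40)
Perimeter = 2 * 80
Perimeter = 160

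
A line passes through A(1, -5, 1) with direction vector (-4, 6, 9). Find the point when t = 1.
P(1) = (1 + (-4)(1), -5 + 6(1), 1 + 9(1)) = (-3, 1, 10)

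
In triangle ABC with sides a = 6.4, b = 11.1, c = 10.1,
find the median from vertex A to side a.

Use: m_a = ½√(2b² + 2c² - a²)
m_a = ½√(2·11.1² + 2·10.1² - 6.4²)
m_a = ½√(246.42 + 204.02 - 40.96) = ½√409.48 = 10.12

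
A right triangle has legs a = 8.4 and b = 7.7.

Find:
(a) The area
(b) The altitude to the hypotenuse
(a) Area = ½ab = ½·8.4·7.7 = 32.34
(b) Hypotenuse c = √(8.4² + 7.7²) = √129.85 = 11.3952
    Area = ½·c·h_c  →  h_c = 2·Area/c = 2·32.34/11.3952 = 5.676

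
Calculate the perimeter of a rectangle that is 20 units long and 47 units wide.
Perimeter = 2 * (length + width)
Perimeter = 2 * (20 + 47)
Perimeter = 2 * 67
Perimeter = 134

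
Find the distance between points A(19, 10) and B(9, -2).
Using the distance formula: d = sqrt((x₂-x₁)² + (y₂-y₁)²)
dx = 9 - 19 = -10
dy = (-2) - 10 = -12
d = sqrt((-10)² + (-12)²) = sqrt(100 + 144) = sqrt(244) = 15.62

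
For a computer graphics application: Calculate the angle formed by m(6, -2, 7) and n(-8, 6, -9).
m·n = -123, |m|² = 89, |n|² = 181
cos θ = -123/√16109 ≈ -0.9691
θ ≈ 165.7°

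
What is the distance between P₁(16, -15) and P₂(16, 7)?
Using the distance formula: d = sqrt((x₂-x₁)² + (y₂-y₁)²)
dx = 16 - 16 = 0
dy = 7 - (-15) = 22
d = sqrt(0² + 22²) = sqrt(0 + 484) = sqrt(484) = 22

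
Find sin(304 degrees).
sin(304 degrees) = -0.829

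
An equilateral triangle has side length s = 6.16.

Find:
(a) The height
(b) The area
(a) Height h = s·√3/2 = 6.16·√3/2 = 5.335
(b) Area = (√3/4)·s² = (√3/4)·6.16² = (√3/4)·37.9456 = 16.43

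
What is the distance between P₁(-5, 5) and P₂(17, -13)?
Using the distance formula: d = sqrt((x₂-x₁)² + (y₂-y₁)²)
dx = 17 - (-5) = 22
dy = (-13) - 5 = -18
d = sqrt(22² + (-18)²) = sqrt(484 + 324) = sqrt(808) = 28.43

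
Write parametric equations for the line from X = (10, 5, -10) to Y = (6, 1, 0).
Direction vector d = Y - X = (-4, -4, 10)
x = 10 - 4t, y = 5 - 4t, z = -10 + 10t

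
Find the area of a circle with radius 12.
Area = pi * r²
Area = pi * 12²
Area = pi * 144
Area = 452.39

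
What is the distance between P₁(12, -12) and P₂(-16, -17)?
Using the distance formula: d = sqrt((x₂-x₁)² + (y₂-y₁)²)
dx = (-16) - 12 = -28
dy = (-17) - (-12) = -5
d = sqrt((-28)² + (-5)²) = sqrt(784 + 25) = sqrt(809) = 28.44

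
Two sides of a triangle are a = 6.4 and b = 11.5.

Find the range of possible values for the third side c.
By the triangle inequality: |a - b| < c < a + b
|6.4 - 11.5| < c < 6.4 + 11.5
5.1 < c < 17.9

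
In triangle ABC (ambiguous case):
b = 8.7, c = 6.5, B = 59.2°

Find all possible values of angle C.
sin(C)/c = sin(B)/b  →  sin(C) = c·sin(B)/b = 6.5·sin(59.2°)/8.7 = 0.641752
C₁ = arcsin(0.641752) = 39.92°,  C₂ = 180° - C₁ = 140.08°
Check C₂: A = 180° - 59.2° - 140.08° = -19.28° ≤ 0, rejected
C = 39.92° (one solution)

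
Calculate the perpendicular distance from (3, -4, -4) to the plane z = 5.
d = |0(3) + 0(-4) + 1(-4) - (5)| / √(0² + 0² + 1²) = 9/√1 = 9.0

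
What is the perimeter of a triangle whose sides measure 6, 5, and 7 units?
Perimeter = sum of all sides
Perimeter = 6 + 5 + 7
Perimeter = 18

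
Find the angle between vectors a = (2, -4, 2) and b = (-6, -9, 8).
a·b = 40, |a|² = 24, |b|² = 181
cos θ = 40/√4344 ≈ 0.6069
θ ≈ 52.63°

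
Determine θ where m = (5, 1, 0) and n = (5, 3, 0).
m·n = 28, |m|² = 26, |n|² = 34
cos θ = 28/√884 ≈ 0.9417
θ ≈ 19.65°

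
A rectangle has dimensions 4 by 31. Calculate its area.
Area = length * width
Area = 4 * 31
Area = 124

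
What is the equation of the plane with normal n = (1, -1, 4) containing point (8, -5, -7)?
d = n·P = (1)(8) + (-1)(-5) + (4)(-7) = -15
Plane: x - y + 4z = -15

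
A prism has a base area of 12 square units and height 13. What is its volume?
Volume = base area * height
Volume = 12 * 13
Volume = 156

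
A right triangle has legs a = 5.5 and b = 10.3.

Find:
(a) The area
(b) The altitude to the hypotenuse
(a) Area = ½ab = ½·5.5·10.3 = 28.325
(b) Hypotenuse c = √(5.5² + 10.3²) = √136.34 = 11.6765
    Area = ½·c·h_c  →  h_c = 2·Area/c = 2·28.325/11.6765 = 4.852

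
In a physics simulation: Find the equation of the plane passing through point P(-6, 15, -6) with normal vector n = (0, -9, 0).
d = n·P = (0)(-6) + (-9)(15) + (0)(-6) = -135
Plane: -9y = -135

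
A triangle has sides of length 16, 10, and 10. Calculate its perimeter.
Perimeter = sum of all sides
Perimeter = 16 + 10 + 10
Perimeter = 36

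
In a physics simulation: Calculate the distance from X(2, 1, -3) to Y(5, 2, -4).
d = √[(3)² + (1)² + (-1)²] = √11 = 3.317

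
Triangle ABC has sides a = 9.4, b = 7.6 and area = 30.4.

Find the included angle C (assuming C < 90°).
Area = ½ab·sin(C)  →  sin(C) = 2·Area/(ab)
sin(C) = 2·30.4/(9.4·7.6) = 0.851064
C = arcsin(0.851064) = 58.33°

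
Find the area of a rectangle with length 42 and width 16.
Area = length * width
Area = 42 * 16
Area = 672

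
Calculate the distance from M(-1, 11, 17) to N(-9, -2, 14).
d = √[(-8)² + (-13)² + (-3)²] = √242 = 15.56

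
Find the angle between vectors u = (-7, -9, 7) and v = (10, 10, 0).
u·v = -160, |u|² = 179, |v|² = 200
cos θ = -160/√35800 ≈ -0.8456
θ ≈ 147.7°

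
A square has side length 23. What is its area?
Area = s²
Area = 23²
Area = 529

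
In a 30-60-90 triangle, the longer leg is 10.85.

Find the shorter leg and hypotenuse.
In a 30-60-90 triangle, sides are in ratio 1 : √3 : 2.
Long leg = short leg·√3  →  short leg = 10.85/√3 = 6.264
Hypotenuse = 2·(short leg) = 2·10.85/√3 = 12.53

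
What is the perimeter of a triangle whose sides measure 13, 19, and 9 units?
Perimeter = sum of all sides
Perimeter = 13 + 19 + 9
Perimeter = 41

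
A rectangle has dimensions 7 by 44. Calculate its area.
Area = length * width
Area = 7 * 44
Area = 308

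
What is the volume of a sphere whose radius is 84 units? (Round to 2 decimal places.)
Volume = (4/3) * pi * r³
Volume = (4/3) * pi * 84³
Volume = (4/3) * pi * 592704
Volume = 2482712.71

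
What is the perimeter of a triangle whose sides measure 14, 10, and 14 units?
Perimeter = sum of all sides
Perimeter = 14 + 10 + 14
Perimeter = 38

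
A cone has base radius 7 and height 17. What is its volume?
Volume = (1/3) * pi * r² * h
Volume = (1/3) * pi * 7² * 17
Volume = (1/3) * pi * 49 * 17
Volume = (1/3) * pi * 833
Volume = 872.32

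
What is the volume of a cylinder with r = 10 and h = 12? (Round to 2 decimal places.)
Volume = pi * r² * h
Volume = pi * 10² * 12
Volume = pi * 100 * 12
Volume = pi * 1200
Volume = 3769.91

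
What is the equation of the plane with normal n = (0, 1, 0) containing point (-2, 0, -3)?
d = n·P = (0)(-2) + (1)(0) + (0)(-3) = 0
Plane: y = 0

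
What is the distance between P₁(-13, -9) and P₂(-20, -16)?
Using the distance formula: d = sqrt((x₂-x₁)² + (y₂-y₁)²)
dx = (-20) - (-13) = -7
dy = (-16) - (-9) = -7
d = sqrt((-7)² + (-7)²) = sqrt(49 + 49) = sqrt(98) = 9.90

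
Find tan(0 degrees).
tan(0 degrees) = 0
Decimal approximation: 0.0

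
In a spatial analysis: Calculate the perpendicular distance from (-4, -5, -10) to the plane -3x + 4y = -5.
d = |(-3)(-4) + 4(-5) + 0(-10) - (-5)| / √((-3)² + 4² + 0²) = 3/√25 = 0.6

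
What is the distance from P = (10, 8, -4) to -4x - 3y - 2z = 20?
d = |(-4)(10) + (-3)(8) + (-2)(-4) - (20)| / √((-4)² + (-3)² + (-2)²) = 76/√29 = 14.11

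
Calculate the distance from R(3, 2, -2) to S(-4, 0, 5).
d = √[(-7)² + (-2)² + (7)²] = √102 = 10.1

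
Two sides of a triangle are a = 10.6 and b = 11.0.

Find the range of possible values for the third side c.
By the triangle inequality: |a - b| < c < a + b
|10.6 - 11.0| < c < 10.6 + 11.0
0.4 < c < 21.6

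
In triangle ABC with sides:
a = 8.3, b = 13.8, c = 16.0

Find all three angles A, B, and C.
By the law of cosines:
cos(A) = (b² + c² - a²)/(2bc) = 0.854959  →  A = 31.24°
cos(B) = (a² + c² - b²)/(2ac) = 0.506212  →  B = 59.59°
cos(C) = (a² + b² - c²)/(2ab) = 0.014536  →  C = 89.17°
Check: A + B + C = 180.0° ✓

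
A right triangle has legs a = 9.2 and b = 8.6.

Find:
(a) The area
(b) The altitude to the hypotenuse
(a) Area = ½ab = ½·9.2·8.6 = 39.56
(b) Hypotenuse c = √(9.2² + 8.6²) = √158.6 = 12.5936
    Area = ½·c·h_c  →  h_c = 2·Area/c = 2·39.56/12.5936 = 6.283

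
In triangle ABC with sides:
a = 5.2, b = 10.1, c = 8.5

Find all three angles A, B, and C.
By the law of cosines:
cos(A) = (b² + c² - a²)/(2bc) = 0.857426  →  A = 30.97°
cos(B) = (a² + c² - b²)/(2ac) = -0.030769  →  B = 91.76°
cos(C) = (a² + b² - c²)/(2ab) = 0.540746  →  C = 57.27°
Check: A + B + C = 180.0° ✓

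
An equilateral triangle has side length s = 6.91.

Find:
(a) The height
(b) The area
(a) Height h = s·√3/2 = 6.91·√3/2 = 5.984
(b) Area = (√3/4)·s² = (√3/4)·6.91² = (√3/4)·47.7481 = 20.68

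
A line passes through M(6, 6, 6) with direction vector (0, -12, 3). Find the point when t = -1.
P(-1) = (6 + 0(-1), 6 + (-12)(-1), 6 + 3(-1)) = (6, 18, 3)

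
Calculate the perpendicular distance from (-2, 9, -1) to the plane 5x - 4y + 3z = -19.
d = |5(-2) + (-4)(9) + 3(-1) - (-19)| / √(5² + (-4)² + 3²) = 30/√50 = 4.243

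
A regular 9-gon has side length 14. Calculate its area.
For a regular 9-gon with side length s = 14:
Apothem a = s / (2*tan(pi/9)) = 14 / (2*tan(pi/9)) ≈ 19.23234
Perimeter P = 9 * 14 = 126
Area = (1/2) * P * a = (1/2) * 126 * 19.23234 = 1211.64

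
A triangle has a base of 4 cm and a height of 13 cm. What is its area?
Area = (1/2) * base * height
Area = (1/2) * 4 * 13
Area = 26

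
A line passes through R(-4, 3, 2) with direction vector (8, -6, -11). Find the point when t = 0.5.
P(0.5) = (-4 + 8(0.5), 3 + (-6)(0.5), 2 + (-11)(0.5)) = (0, 0, -3.5)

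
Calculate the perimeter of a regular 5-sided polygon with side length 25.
Perimeter = number of sides * side length
Perimeter = 5 * 25
Perimeter = 125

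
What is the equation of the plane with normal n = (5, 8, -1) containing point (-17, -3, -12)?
d = n·P = (5)(-17) + (8)(-3) + (-1)(-12) = -97
Plane: 5x + 8y - z = -97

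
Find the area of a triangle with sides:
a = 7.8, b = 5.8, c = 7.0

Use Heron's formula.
s = (a+b+c)/2 = (7.8+5.8+7.0)/2 = 10.3
A = √(s(s-a)(s-b)(s-c)) = √(10.3·2.5·4.5·3.3)
A = √382.388 = 19.55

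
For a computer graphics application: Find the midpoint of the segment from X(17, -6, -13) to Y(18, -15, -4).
Midpoint = ((17+18)/2, (-6-15)/2, (-13-4)/2) = (17.5, -10.5, -8.5)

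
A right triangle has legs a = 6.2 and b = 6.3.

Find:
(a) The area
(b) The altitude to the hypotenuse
(a) Area = ½ab = ½·6.2·6.3 = 19.53
(b) Hypotenuse c = √(6.2² + 6.3²) = √78.13 = 8.83912
    Area = ½·c·h_c  →  h_c = 2·Area/c = 2·19.53/8.83912 = 4.419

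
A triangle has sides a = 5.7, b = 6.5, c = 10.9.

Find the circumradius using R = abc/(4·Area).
s = (a+b+c)/2 = 11.55
Area = √(s(s-a)(s-b)(s-c)) = √(11.55·5.85·5.05·0.65) = 14.8926
R = abc/(4·Area) = (5.7·6.5·10.9)/(4·14.8926) = 403.845/59.5704 = 6.779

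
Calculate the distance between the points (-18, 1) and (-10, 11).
Using the distance formula: d = sqrt((x₂-x₁)² + (y₂-y₁)²)
dx = (-10) - (-18) = 8
dy = 11 - 1 = 10
d = sqrt(8² + 10²) = sqrt(64 + 100) = sqrt(164) = 12.81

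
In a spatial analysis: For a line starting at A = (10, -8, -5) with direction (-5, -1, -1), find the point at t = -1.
P(-1) = (10 + (-5)(-1), -8 + (-1)(-1), -5 + (-1)(-1)) = (15, -7, -4)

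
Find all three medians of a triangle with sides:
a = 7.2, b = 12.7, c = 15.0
Using m_x = ½√(2y² + 2z² - x²):
m_a = ½√(2·12.7² + 2·15.0² - 7.2²) = ½√720.74 = 13.42
m_b = ½√(2·7.2² + 2·15.0² - 12.7²) = ½√392.39 = 9.904
m_c = ½√(2·7.2² + 2·12.7² - 15.0²) = ½√201.26 = 7.093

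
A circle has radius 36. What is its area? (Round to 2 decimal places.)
Area = pi * r²
Area = pi * 36²
Area = pi * 1296
Area = 4071.50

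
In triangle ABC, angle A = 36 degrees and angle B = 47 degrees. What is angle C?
Sum of angles in a triangle = 180 degrees
Third angle = 180 - 36 - 47
Third angle = 97 degrees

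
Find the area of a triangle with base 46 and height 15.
Area = (1/2) * base * height
Area = (1/2) * 46 * 15
Area = 345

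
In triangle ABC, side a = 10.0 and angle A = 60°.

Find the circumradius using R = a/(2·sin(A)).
R = a/(2·sin(A)) = 10.0/(2·sin(60°))
R = 10.0/(2·0.866025) = 10.0/1.732051 = 5.774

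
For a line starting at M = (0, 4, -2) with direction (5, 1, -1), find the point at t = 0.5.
P(0.5) = (0 + 5(0.5), 4 + 1(0.5), -2 + (-1)(0.5)) = (2.5, 4.5, -2.5)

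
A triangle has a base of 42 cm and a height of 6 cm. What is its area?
Area = (1/2) * base * height
Area = (1/2) * 42 * 6
Area = 126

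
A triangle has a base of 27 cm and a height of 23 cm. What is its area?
Area = (1/2) * base * height
Area = (1/2) * 27 * 23
Area = 310.50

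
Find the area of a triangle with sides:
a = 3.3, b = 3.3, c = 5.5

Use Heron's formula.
s = (a+b+c)/2 = (3.3+3.3+5.5)/2 = 6.05
A = √(s(s-a)(s-b)(s-c)) = √(6.05·2.75·2.75·0.55)
A = √25.1642 = 5.016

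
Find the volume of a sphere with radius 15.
Volume = (4/3) * pi * r³
Volume = (4/3) * pi * 15³
Volume = (4/3) * pi * 3375
Volume = 14137.17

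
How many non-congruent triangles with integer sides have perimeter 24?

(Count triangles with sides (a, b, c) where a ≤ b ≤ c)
With a ≤ b ≤ c and a + b + c = 24, the triangle inequality a + b > c gives c < 24/2, so c ≤ 11.
Iterate a from 1 to ⌊p/3⌋ = 8; for each a, b ranges from a to ⌊(p−a)/2⌋ with c = p − a − b, keeping only c ≥ b.
Triples: (2, 11, 11), (3, 10, 11), (4, 9, 11), …
Count = 12 triangles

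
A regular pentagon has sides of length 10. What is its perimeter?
Perimeter = number of sides * side length
Perimeter = 5 * 10
Perimeter = 50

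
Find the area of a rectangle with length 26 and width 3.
Area = length * width
Area = 26 * 3
Area = 78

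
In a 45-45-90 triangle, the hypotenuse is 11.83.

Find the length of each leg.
In a 45-45-90 triangle, hypotenuse = leg·√2  →  leg = hypotenuse/√2
leg = 11.83/√2 = 8.365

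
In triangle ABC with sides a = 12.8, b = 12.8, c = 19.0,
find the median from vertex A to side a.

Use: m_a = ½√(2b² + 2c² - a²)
m_a = ½√(2·12.8² + 2·19.0² - 12.8²)
m_a = ½√(327.68 + 722 - 163.84) = ½√885.84 = 14.88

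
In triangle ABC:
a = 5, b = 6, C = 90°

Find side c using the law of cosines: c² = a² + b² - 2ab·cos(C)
c² = 5² + 6² - 2·5·6·cos(90°)
c² = 25 + 36 - 60·0.0000 = 61
c = √61 = 7.81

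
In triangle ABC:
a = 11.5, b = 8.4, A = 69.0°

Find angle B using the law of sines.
sin(B)/b = sin(A)/a
sin(B) = b·sin(A)/a = 8.4·sin(69.0°)/11.5 = 0.681920
B = arcsin(0.681920) = 42.99°  (b ≤ a, so B ≤ A and the acute solution is unique)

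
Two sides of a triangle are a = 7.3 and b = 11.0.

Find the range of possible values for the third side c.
By the triangle inequality: |a - b| < c < a + b
|7.3 - 11.0| < c < 7.3 + 11.0
3.7 < c < 18.3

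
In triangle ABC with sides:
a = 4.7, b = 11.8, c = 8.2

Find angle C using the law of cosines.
cos(C) = (a² + b² - c²)/(2ab)
cos(C) = (4.7² + 11.8² - 8.2²)/(2·4.7·11.8) = 94.09/110.92 = 0.848269
C = arccos(0.848269) = 31.98°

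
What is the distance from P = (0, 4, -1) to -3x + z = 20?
d = |(-3)(0) + 0(4) + 1(-1) - (20)| / √((-3)² + 0² + 1²) = 21/√10 = 6.641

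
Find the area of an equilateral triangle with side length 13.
Area = (sqrt(3)/4) * s²
Area = (sqrt(3)/4) * 13²
Area = (sqrt(3)/4) * 169
Area = 73.18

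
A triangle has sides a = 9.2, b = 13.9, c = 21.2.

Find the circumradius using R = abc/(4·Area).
s = (a+b+c)/2 = 22.15
Area = √(s(s-a)(s-b)(s-c)) = √(22.15·12.95·8.25·0.95) = 47.4144
R = abc/(4·Area) = (9.2·13.9·21.2)/(4·47.4144) = 2711.056/189.6576 = 14.29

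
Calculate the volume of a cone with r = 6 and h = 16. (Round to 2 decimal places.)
Volume = (1/3) * pi * r² * h
Volume = (1/3) * pi * 6² * 16
Volume = (1/3) * pi * 36 * 16
Volume = (1/3) * pi * 576
Volume = 603.19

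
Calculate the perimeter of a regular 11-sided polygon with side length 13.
Perimeter = number of sides * side length
Perimeter = 11 * 13
Perimeter = 143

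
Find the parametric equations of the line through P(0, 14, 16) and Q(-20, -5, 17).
Direction vector d = Q - P = (-20, -19, 1)
x = 0 - 20t, y = 14 - 19t, z = 16 + t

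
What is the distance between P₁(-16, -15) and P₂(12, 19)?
Using the distance formula: d = sqrt((x₂-x₁)² + (y₂-y₁)²)
dx = 12 - (-16) = 28
dy = 19 - (-15) = 34
d = sqrt(28² + 34²) = sqrt(784 + 1156) = sqrt(1940) = 44.05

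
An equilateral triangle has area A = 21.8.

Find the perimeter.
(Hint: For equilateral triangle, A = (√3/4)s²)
A = (√3/4)s²  →  s² = 4A/√3 = 4·21.8/√3 = 50.3449
s = 7.09542
Perimeter = 3s = 21.29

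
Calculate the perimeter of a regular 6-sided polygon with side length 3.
Perimeter = number of sides * side length
Perimeter = 6 * 3
Perimeter = 18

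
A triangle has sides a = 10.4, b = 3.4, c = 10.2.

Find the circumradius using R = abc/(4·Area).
s = (a+b+c)/2 = 12
Area = √(s(s-a)(s-b)(s-c)) = √(12·1.6·8.6·1.8) = 17.24
R = abc/(4·Area) = (10.4·3.4·10.2)/(4·17.24) = 360.672/68.96 = 5.23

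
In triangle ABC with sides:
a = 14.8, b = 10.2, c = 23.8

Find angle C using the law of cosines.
cos(C) = (a² + b² - c²)/(2ab)
cos(C) = (14.8² + 10.2² - 23.8²)/(2·14.8·10.2) = -243.36/301.92 = -0.806041
C = arccos(-0.806041) = 143.7°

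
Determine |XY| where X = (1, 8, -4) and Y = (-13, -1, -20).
d = √[(-14)² + (-9)² + (-16)²] = √533 = 23.09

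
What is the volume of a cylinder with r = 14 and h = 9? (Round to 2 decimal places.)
Volume = pi * r² * h
Volume = pi * 14² * 9
Volume = pi * 196 * 9
Volume = pi * 1764
Volume = 5541.77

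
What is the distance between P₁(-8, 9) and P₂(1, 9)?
Using the distance formula: d = sqrt((x₂-x₁)² + (y₂-y₁)²)
dx = 1 - (-8) = 9
dy = 9 - 9 = 0
d = sqrt(9² + 0²) = sqrt(81 + 0) = sqrt(81) = 9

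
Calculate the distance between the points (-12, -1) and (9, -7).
Using the distance formula: d = sqrt((x₂-x₁)² + (y₂-y₁)²)
dx = 9 - (-12) = 21
dy = (-7) - (-1) = -6
d = sqrt(21² + (-6)²) = sqrt(441 + 36) = sqrt(477) = 21.84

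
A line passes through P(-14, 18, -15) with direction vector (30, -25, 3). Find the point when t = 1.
P(1) = (-14 + 30(1), 18 + (-25)(1), -15 + 3(1)) = (16, -7, -12)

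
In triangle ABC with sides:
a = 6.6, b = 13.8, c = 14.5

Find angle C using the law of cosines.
cos(C) = (a² + b² - c²)/(2ab)
cos(C) = (6.6² + 13.8² - 14.5²)/(2·6.6·13.8) = 23.75/182.16 = 0.130380
C = arccos(0.130380) = 82.51°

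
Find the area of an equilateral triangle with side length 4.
Area = (sqrt(3)/4) * s²
Area = (sqrt(3)/4) * 4²
Area = (sqrt(3)/4) * 16
Area = 6.93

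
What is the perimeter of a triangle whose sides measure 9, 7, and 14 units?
Perimeter = sum of all sides
Perimeter = 9 + 7 + 14
Perimeter = 30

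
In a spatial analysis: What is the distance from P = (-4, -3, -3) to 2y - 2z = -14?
d = |0(-4) + 2(-3) + (-2)(-3) - (-14)| / √(0² + 2² + (-2)²) = 14/√8 = 4.95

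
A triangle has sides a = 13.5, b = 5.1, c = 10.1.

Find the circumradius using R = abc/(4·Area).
s = (a+b+c)/2 = 14.35
Area = √(s(s-a)(s-b)(s-c)) = √(14.35·0.85·9.25·4.25) = 21.8978
R = abc/(4·Area) = (13.5·5.1·10.1)/(4·21.8978) = 695.385/87.5912 = 7.939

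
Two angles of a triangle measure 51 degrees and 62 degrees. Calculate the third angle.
Sum of angles in a triangle = 180 degrees
Third angle = 180 - 51 - 62
Third angle = 67 degrees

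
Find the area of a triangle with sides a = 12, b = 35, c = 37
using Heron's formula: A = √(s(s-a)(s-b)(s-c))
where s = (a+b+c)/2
s = (12+35+37)/2 = 42
A = √(42·30·7·5) = √44100 = 210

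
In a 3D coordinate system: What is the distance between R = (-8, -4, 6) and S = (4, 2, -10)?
d = √[(12)² + (6)² + (-16)²] = √436 = 20.88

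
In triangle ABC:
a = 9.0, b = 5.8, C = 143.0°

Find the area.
Using A = ½ab·sin(C):
A = ½·9.0·5.8·sin(143.0°) = ½·52.2·0.601815 = 15.71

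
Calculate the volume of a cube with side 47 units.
Volume = s³
Volume = 47³
Volume = 103823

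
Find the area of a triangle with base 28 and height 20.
Area = (1/2) * base * height
Area = (1/2) * 28 * 20
Area = 280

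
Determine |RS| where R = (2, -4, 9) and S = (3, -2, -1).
d = √[(1)² + (2)² + (-10)²] = √105 = 10.25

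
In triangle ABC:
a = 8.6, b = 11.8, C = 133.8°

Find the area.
Using A = ½ab·sin(C):
A = ½·8.6·11.8·sin(133.8°) = ½·101.48·0.721760 = 36.62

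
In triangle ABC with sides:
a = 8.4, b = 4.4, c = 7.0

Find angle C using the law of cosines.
cos(C) = (a² + b² - c²)/(2ab)
cos(C) = (8.4² + 4.4² - 7.0²)/(2·8.4·4.4) = 40.92/73.92 = 0.553571
C = arccos(0.553571) = 56.39°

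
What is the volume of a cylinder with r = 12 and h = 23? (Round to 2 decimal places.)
Volume = pi * r² * h
Volume = pi * 12² * 23
Volume = pi * 144 * 23
Volume = pi * 3312
Volume = 10404.95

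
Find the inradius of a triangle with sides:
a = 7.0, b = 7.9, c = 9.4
s = (a+b+c)/2 = (7.0+7.9+9.4)/2 = 12.15
Area = √(s(s-a)(s-b)(s-c)) = √(12.15·5.15·4.25·2.75) = 27.0429
r = Area/s = 27.0429/12.15 = 2.226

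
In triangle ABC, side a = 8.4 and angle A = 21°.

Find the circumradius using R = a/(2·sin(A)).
R = a/(2·sin(A)) = 8.4/(2·sin(21°))
R = 8.4/(2·0.358368) = 8.4/0.716736 = 11.72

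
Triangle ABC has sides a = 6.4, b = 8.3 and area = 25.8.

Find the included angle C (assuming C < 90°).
Area = ½ab·sin(C)  →  sin(C) = 2·Area/(ab)
sin(C) = 2·25.8/(6.4·8.3) = 0.971386
C = arcsin(0.971386) = 76.26°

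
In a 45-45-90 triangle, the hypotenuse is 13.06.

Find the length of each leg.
In a 45-45-90 triangle, hypotenuse = leg·√2  →  leg = hypotenuse/√2
leg = 13.06/√2 = 9.235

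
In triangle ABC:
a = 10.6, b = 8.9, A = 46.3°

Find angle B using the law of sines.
sin(B)/b = sin(A)/a
sin(B) = b·sin(A)/a = 8.9·sin(46.3°)/10.6 = 0.607020
B = arcsin(0.607020) = 37.37°  (b ≤ a, so B ≤ A and the acute solution is unique)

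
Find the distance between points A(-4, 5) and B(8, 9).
Using the distance formula: d = sqrt((x₂-x₁)² + (y₂-y₁)²)
dx = 8 - (-4) = 12
dy = 9 - 5 = 4
d = sqrt(12² + 4²) = sqrt(144 + 16) = sqrt(160) = 12.65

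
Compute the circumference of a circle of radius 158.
Circumference = 2 * pi * r
Circumference = 2 * pi * 158
Circumference = 992.74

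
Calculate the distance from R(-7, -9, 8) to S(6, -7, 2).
d = √[(13)² + (2)² + (-6)²] = √209 = 14.46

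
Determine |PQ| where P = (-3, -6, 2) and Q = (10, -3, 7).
d = √[(13)² + (3)² + (5)²] = √203 = 14.25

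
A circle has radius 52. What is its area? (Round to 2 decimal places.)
Area = pi * r²
Area = pi * 52²
Area = pi * 2704
Area = 8494.87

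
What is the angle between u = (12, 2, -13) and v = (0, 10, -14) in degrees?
u·v = 202, |u|² = 317, |v|² = 296
cos θ = 202/√93832 ≈ 0.6594
θ ≈ 48.74°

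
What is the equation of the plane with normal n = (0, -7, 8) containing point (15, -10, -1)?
d = n·P = (0)(15) + (-7)(-10) + (8)(-1) = 62
Plane: -7y + 8z = 62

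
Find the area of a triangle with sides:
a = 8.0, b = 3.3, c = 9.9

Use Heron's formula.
s = (a+b+c)/2 = (8.0+3.3+9.9)/2 = 10.6
A = √(s(s-a)(s-b)(s-c)) = √(10.6·2.6·7.3·0.7)
A = √140.832 = 11.87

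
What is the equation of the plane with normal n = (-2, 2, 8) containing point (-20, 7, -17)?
d = n·P = (-2)(-20) + (2)(7) + (8)(-17) = -82
Plane: -2x + 2y + 8z = -82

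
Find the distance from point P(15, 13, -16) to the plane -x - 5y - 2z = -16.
d = |(-1)(15) + (-5)(13) + (-2)(-16) - (-16)| / √((-1)² + (-5)² + (-2)²) = 32/√30 = 5.842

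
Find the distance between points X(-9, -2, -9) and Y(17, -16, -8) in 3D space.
d = √[(26)² + (-14)² + (1)²] = √873 = 29.55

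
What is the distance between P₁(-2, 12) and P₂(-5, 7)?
Using the distance formula: d = sqrt((x₂-x₁)² + (y₂-y₁)²)
dx = (-5) - (-2) = -3
dy = 7 - 12 = -5
d = sqrt((-3)² + (-5)²) = sqrt(9 + 25) = sqrt(34) = 5.83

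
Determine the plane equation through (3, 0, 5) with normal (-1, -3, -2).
d = n·P = (-1)(3) + (-3)(0) + (-2)(5) = -13
Plane: -x - 3y - 2z = -13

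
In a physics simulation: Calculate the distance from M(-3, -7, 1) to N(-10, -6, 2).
d = √[(-7)² + (1)² + (1)²] = √51 = 7.141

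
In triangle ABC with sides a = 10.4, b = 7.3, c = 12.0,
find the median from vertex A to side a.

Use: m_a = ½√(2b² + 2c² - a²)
m_a = ½√(2·7.3² + 2·12.0² - 10.4²)
m_a = ½√(106.58 + 288 - 108.16) = ½√286.42 = 8.462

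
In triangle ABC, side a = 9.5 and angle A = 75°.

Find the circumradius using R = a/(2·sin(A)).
R = a/(2·sin(A)) = 9.5/(2·sin(75°))
R = 9.5/(2·0.965926) = 9.5/1.931852 = 4.918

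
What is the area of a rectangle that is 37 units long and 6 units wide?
Area = length * width
Area = 37 * 6
Area = 222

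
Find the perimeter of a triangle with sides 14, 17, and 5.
Perimeter = sum of all sides
Perimeter = 14 + 17 + 5
Perimeter = 36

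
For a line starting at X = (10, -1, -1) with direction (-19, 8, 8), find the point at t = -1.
P(-1) = (10 + (-19)(-1), -1 + 8(-1), -1 + 8(-1)) = (29, -9, -9)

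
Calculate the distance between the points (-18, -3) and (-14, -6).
Using the distance formula: d = sqrt((x₂-x₁)² + (y₂-y₁)²)
dx = (-14) - (-18) = 4
dy = (-6) - (-3) = -3
d = sqrt(4² + (-3)²) = sqrt(16 + 9) = sqrt(25) = 5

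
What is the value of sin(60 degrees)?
sin(60 degrees) = sqrt(3)/2
Decimal approximation: 0.866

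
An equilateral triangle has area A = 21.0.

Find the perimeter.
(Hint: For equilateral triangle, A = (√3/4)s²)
A = (√3/4)s²  →  s² = 4A/√3 = 4·21.0/√3 = 48.4974
s = 6.96401
Perimeter = 3s = 20.89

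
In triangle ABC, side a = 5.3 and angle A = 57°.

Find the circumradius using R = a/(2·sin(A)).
R = a/(2·sin(A)) = 5.3/(2·sin(57°))
R = 5.3/(2·0.838671) = 5.3/1.677341 = 3.16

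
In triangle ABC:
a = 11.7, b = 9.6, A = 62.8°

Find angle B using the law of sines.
sin(B)/b = sin(A)/a
sin(B) = b·sin(A)/a = 9.6·sin(62.8°)/11.7 = 0.729778
B = arcsin(0.729778) = 46.87°  (b ≤ a, so B ≤ A and the acute solution is unique)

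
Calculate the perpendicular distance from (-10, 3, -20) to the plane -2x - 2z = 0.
d = |(-2)(-10) + 0(3) + (-2)(-20) - (0)| / √((-2)² + 0² + (-2)²) = 60/√8 = 21.21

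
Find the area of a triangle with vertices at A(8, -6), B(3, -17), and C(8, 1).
Using the coordinate formula: Area = (1/2)|x₁(y₂-y₃) + x₂(y₃-y₁) + x₃(y₁-y₂)|
Area = (1/2)|8((-17)-1) + 3(1-(-6)) + 8((-6)-(-17))|
Area = (1/2)|8*(-18) + 3*7 + 8*11|
Area = (1/2)|(-144) + 21 + 88|
Area = (1/2)*35 = 17.50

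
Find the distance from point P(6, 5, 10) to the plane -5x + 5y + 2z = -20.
d = |(-5)(6) + 5(5) + 2(10) - (-20)| / √((-5)² + 5² + 2²) = 35/√54 = 4.763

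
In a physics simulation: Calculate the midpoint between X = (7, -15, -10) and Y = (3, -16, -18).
Midpoint = ((7+3)/2, (-15-16)/2, (-10-18)/2) = (5, -15.5, -14)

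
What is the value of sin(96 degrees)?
sin(96 degrees) = 0.9945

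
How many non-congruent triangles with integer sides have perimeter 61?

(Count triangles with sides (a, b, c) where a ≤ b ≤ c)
With a ≤ b ≤ c and a + b + c = 61, the triangle inequality a + b > c gives c < 61/2, so c ≤ 30.
Iterate a from 1 to ⌊p/3⌋ = 20; for each a, b ranges from a to ⌊(p−a)/2⌋ with c = p − a − b, keeping only c ≥ b.
Triples: (1, 30, 30), (2, 29, 30), (3, 28, 30), …
Count = 85 triangles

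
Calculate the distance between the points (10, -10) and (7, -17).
Using the distance formula: d = sqrt((x₂-x₁)² + (y₂-y₁)²)
dx = 7 - 10 = -3
dy = (-17) - (-10) = -7
d = sqrt((-3)² + (-7)²) = sqrt(9 + 49) = sqrt(58) = 7.62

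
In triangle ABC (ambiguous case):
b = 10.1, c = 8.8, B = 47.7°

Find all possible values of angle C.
sin(C)/c = sin(B)/b  →  sin(C) = c·sin(B)/b = 8.8·sin(47.7°)/10.1 = 0.644431
C₁ = arcsin(0.644431) = 40.12°,  C₂ = 180° - C₁ = 139.88°
Check C₂: A = 180° - 47.7° - 139.88° = -7.58° ≤ 0, rejected
C = 40.12° (one solution)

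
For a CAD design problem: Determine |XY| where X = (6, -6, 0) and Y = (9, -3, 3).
d = √[(3)² + (3)² + (3)²] = √27 = 5.196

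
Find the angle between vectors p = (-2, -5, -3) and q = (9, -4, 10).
p·q = -28, |p|² = 38, |q|² = 197
cos θ = -28/√7486 ≈ -0.3236
θ ≈ 108.9°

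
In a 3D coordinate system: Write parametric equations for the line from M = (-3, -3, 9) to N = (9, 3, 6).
Direction vector d = N - M = (12, 6, -3)
x = -3 + 12t, y = -3 + 6t, z = 9 - 3t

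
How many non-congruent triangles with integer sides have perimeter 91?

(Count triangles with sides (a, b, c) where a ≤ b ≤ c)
With a ≤ b ≤ c and a + b + c = 91, the triangle inequality a + b > c gives c < 91/2, so c ≤ 45.
Iterate a from 1 to ⌊p/3⌋ = 30; for each a, b ranges from a to ⌊(p−a)/2⌋ with c = p − a − b, keeping only c ≥ b.
Triples: (1, 45, 45), (2, 44, 45), (3, 43, 45), …
Count = 184 triangles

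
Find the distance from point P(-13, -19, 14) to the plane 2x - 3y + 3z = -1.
d = |2(-13) + (-3)(-19) + 3(14) - (-1)| / √(2² + (-3)² + 3²) = 74/√22 = 15.78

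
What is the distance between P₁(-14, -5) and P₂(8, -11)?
Using the distance formula: d = sqrt((x₂-x₁)² + (y₂-y₁)²)
dx = 8 - (-14) = 22
dy = (-11) - (-5) = -6
d = sqrt(22² + (-6)²) = sqrt(484 + 36) = sqrt(520) = 22.80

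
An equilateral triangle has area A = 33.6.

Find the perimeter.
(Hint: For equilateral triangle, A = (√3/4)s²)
A = (√3/4)s²  →  s² = 4A/√3 = 4·33.6/√3 = 77.5959
s = 8.80885
Perimeter = 3s = 26.43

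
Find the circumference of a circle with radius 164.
Circumference = 2 * pi * r
Circumference = 2 * pi * 164
Circumference = 1030.44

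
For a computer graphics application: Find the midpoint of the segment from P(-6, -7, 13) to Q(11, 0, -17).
Midpoint = ((-6+11)/2, (-7+0)/2, (13-17)/2) = (2.5, -3.5, -2)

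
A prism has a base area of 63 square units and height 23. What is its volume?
Volume = base area * height
Volume = 63 * 23
Volume = 1449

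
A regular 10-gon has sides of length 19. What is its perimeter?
Perimeter = number of sides * side length
Perimeter = 10 * 19
Perimeter = 190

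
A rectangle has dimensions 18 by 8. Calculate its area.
Area = length * width
Area = 18 * 8
Area = 144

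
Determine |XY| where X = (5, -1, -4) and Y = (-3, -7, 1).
d = √[(-8)² + (-6)² + (5)²] = √125 = 11.18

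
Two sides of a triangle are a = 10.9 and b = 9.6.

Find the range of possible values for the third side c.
By the triangle inequality: |a - b| < c < a + b
|10.9 - 9.6| < c < 10.9 + 9.6
1.3 < c < 20.5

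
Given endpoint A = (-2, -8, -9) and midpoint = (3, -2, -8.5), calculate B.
B = (2×3 - (-2), 2×(-2) - (-8), 2×(-8.5) - (-9)) = (8, 4, -8)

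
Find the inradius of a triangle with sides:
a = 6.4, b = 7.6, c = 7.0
s = (a+b+c)/2 = (6.4+7.6+7.0)/2 = 10.5
Area = √(s(s-a)(s-b)(s-c)) = √(10.5·4.1·2.9·3.5) = 20.9035
r = Area/s = 20.9035/10.5 = 1.991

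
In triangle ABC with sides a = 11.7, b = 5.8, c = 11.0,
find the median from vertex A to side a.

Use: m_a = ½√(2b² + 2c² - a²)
m_a = ½√(2·5.8² + 2·11.0² - 11.7²)
m_a = ½√(67.28 + 242 - 136.89) = ½√172.39 = 6.565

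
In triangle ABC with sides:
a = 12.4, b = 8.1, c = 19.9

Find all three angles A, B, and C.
By the law of cosines:
cos(A) = (b² + c² - a²)/(2bc) = 0.954960  →  A = 17.26°
cos(B) = (a² + c² - b²)/(2ac) = 0.981034  →  B = 11.18°
cos(C) = (a² + b² - c²)/(2ab) = -0.879331  →  C = 151.6°
Check: A + B + C = 180.0° ✓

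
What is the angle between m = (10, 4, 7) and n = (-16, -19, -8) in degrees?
m·n = -292, |m|² = 165, |n|² = 681
cos θ = -292/√112365 ≈ -0.8711
θ ≈ 150.6°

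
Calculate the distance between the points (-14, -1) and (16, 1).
Using the distance formula: d = sqrt((x₂-x₁)² + (y₂-y₁)²)
dx = 16 - (-14) = 30
dy = 1 - (-1) = 2
d = sqrt(30² + 2²) = sqrt(900 + 4) = sqrt(904) = 30.07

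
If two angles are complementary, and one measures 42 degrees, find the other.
Complementary angles sum to 90 degrees.
Other angle = 90 - 42
Other angle = 48 degrees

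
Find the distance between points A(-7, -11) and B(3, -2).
Using the distance formula: d = sqrt((x₂-x₁)² + (y₂-y₁)²)
dx = 3 - (-7) = 10
dy = (-2) - (-11) = 9
d = sqrt(10² + 9²) = sqrt(100 + 81) = sqrt(181) = 13.45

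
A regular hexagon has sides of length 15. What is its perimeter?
Perimeter = number of sides * side length
Perimeter = 6 * 15
Perimeter = 90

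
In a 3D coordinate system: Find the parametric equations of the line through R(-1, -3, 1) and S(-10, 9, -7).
Direction vector d = S - R = (-9, 12, -8)
x = -1 - 9t, y = -3 + 12t, z = 1 - 8t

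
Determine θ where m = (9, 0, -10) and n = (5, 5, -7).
m·n = 115, |m|² = 181, |n|² = 99
cos θ = 115/√17919 ≈ 0.8591
θ ≈ 30.78°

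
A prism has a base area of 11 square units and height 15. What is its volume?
Volume = base area * height
Volume = 11 * 15
Volume = 165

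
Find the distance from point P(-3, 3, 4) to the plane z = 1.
d = |0(-3) + 0(3) + 1(4) - (1)| / √(0² + 0² + 1²) = 3/√1 = 3.0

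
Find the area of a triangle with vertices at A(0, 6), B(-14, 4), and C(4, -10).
Using the coordinate formula: Area = (1/2)|x₁(y₂-y₃) + x₂(y₃-y₁) + x₃(y₁-y₂)|
Area = (1/2)|0(4-(-10)) + (-14)((-10)-6) + 4(6-4)|
Area = (1/2)|0*14 + (-14)*(-16) + 4*2|
Area = (1/2)|0 + 224 + 8|
Area = (1/2)*232 = 116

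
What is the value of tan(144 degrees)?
tan(144 degrees) = -0.7265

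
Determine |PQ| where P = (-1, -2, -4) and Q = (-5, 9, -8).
d = √[(-4)² + (11)² + (-4)²] = √153 = 12.37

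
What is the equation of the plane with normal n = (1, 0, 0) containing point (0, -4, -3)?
d = n·P = (1)(0) + (0)(-4) + (0)(-3) = 0
Plane: x = 0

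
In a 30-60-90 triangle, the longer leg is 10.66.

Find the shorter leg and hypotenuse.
In a 30-60-90 triangle, sides are in ratio 1 : √3 : 2.
Long leg = short leg·√3  →  short leg = 10.66/√3 = 6.155
Hypotenuse = 2·(short leg) = 2·10.66/√3 = 12.31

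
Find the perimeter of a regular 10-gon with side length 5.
Perimeter = number of sides * side length
Perimeter = 10 * 5
Perimeter = 50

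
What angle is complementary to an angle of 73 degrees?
Complementary angles sum to 90 degrees.
Other angle = 90 - 73
Other angle = 17 degrees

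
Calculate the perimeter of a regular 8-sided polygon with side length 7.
Perimeter = number of sides * side length
Perimeter = 8 * 7
Perimeter = 56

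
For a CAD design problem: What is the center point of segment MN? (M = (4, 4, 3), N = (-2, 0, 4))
Midpoint = ((4-2)/2, (4+0)/2, (3+4)/2) = (1, 2, 3.5)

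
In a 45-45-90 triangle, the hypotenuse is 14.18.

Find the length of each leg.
In a 45-45-90 triangle, hypotenuse = leg·√2  →  leg = hypotenuse/√2
leg = 14.18/√2 = 10.03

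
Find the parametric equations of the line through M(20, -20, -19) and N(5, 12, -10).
Direction vector d = N - M = (-15, 32, 9)
x = 20 - 15t, y = -20 + 32t, z = -19 + 9t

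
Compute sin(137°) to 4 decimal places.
sin(137 degrees) = 0.682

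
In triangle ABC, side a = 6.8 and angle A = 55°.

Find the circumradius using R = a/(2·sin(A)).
R = a/(2·sin(A)) = 6.8/(2·sin(55°))
R = 6.8/(2·0.819152) = 6.8/1.638304 = 4.151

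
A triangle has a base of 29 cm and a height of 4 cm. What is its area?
Area = (1/2) * base * height
Area = (1/2) * 29 * 4
Area = 58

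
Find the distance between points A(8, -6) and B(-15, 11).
Using the distance formula: d = sqrt((x₂-x₁)² + (y₂-y₁)²)
dx = (-15) - 8 = -23
dy = 11 - (-6) = 17
d = sqrt((-23)² + 17²) = sqrt(529 + 289) = sqrt(818) = 28.60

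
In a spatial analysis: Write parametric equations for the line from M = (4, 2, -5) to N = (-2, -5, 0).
Direction vector d = N - M = (-6, -7, 5)
x = 4 - 6t, y = 2 - 7t, z = -5 + 5t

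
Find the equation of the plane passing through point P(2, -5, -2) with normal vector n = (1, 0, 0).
d = n·P = (1)(2) + (0)(-5) + (0)(-2) = 2
Plane: x = 2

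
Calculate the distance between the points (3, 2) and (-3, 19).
Using the distance formula: d = sqrt((x₂-x₁)² + (y₂-y₁)²)
dx = (-3) - 3 = -6
dy = 19 - 2 = 17
d = sqrt((-6)² + 17²) = sqrt(36 + 289) = sqrt(325) = 18.03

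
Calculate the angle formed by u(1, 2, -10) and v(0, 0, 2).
u·v = -20, |u|² = 105, |v|² = 4
cos θ = -20/√420 ≈ -0.9759
θ ≈ 167.4°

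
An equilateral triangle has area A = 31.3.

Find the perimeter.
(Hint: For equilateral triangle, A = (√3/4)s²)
A = (√3/4)s²  →  s² = 4A/√3 = 4·31.3/√3 = 72.2843
s = 8.50201
Perimeter = 3s = 25.51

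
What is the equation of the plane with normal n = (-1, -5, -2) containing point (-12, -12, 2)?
d = n·P = (-1)(-12) + (-5)(-12) + (-2)(2) = 68
Plane: -x - 5y - 2z = 68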